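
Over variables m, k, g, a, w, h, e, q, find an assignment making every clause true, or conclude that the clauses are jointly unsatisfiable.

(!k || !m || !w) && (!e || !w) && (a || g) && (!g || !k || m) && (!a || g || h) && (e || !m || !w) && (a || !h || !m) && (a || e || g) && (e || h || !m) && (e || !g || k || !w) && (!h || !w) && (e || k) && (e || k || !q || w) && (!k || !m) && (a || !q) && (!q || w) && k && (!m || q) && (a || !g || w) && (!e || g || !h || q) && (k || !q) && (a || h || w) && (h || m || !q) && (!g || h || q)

Unit clause (k) forces k = True.
In (!k || !m) only !m is left, so m = False.
In (!g || !k || m) only !g is left, so g = False.
In (a || g) only a is left, so a = True.
In (!a || g || h) only h is left, so h = True.
In (!h || !w) only !w is left, so w = False.
In (!q || w) only !q is left, so q = False.
In (!e || g || !h || q) only !e is left, so e = False.
All clauses satisfied.

m: False, k: True, g: False, a: True, w: False, h: True, e: False, q: False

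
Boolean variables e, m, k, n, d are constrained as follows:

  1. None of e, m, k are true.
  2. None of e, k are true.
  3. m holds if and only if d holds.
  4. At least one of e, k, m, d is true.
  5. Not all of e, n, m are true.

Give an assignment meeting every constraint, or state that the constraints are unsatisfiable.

UNSATISFIABLE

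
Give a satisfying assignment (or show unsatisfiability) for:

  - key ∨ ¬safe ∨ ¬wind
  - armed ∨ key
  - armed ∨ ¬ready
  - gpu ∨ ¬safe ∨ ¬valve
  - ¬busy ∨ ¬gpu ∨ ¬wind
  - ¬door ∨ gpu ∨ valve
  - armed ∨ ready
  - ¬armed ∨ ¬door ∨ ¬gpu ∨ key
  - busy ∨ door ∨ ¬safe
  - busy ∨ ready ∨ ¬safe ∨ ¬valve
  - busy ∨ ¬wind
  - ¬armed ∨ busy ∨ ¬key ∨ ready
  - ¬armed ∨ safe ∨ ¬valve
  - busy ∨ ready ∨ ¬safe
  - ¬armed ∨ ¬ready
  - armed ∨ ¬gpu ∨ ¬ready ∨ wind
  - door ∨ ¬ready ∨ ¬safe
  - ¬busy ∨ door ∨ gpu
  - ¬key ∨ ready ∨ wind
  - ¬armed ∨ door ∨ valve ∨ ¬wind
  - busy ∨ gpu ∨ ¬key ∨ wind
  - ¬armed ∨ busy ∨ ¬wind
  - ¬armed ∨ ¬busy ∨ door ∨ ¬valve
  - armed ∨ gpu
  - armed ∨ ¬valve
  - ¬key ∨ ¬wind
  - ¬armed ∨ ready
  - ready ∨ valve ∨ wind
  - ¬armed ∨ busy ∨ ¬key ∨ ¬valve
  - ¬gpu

No satisfying assignment exists.

Case gpu = True:
  Clause (¬gpu) is falsified — contradiction.
Case gpu = False:
  (armed ∨ gpu) forces armed = True.
  (¬armed ∨ ¬ready) forces ready = False.
  Clause (¬armed ∨ ready) is falsified — contradiction.
Both cases fail, so the formula is unsatisfiable.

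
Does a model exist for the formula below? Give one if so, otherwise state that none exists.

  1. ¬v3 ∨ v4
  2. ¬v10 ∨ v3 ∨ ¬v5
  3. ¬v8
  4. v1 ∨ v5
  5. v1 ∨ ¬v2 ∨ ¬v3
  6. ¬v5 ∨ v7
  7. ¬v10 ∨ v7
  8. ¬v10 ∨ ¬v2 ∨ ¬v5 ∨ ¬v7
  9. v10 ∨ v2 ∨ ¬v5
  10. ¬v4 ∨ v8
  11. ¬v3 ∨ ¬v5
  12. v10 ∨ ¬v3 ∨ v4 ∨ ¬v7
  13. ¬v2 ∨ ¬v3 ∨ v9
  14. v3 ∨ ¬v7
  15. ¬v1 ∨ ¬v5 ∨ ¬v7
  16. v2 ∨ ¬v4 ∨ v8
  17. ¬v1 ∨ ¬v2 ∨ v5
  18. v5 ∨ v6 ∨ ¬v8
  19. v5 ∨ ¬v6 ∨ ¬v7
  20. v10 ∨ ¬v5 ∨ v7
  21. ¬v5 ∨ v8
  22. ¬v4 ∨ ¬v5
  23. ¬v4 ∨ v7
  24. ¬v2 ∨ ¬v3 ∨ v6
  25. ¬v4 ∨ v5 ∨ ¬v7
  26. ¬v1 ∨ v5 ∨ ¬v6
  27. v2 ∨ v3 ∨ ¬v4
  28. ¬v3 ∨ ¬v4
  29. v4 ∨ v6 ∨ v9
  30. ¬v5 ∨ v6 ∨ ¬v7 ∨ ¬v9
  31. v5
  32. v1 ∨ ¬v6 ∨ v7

Case v5 = True:
  (¬v8) forces v8 = False.
  Clause (¬v5 ∨ v8) is falsified — contradiction.
Case v5 = False:
  Clause (v5) is falsified — contradiction.
Both cases fail, so the formula is unsatisfiable.

UNSATISFIABLE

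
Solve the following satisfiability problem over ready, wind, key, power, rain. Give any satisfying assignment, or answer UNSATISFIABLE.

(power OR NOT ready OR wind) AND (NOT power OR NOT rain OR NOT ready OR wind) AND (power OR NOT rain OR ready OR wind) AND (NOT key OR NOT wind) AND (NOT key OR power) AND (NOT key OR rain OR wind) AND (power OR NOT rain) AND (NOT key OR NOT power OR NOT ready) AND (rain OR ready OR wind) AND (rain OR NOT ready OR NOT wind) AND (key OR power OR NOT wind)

Set ready = True.
Set wind = False.
  then (power OR NOT ready OR wind) forces power = True.
  then (NOT power OR NOT rain OR NOT ready OR wind) forces rain = False.
  then (NOT key OR rain OR wind) forces key = False.
All clauses satisfied.

ready = True, wind = False, key = False, power = True, rain = False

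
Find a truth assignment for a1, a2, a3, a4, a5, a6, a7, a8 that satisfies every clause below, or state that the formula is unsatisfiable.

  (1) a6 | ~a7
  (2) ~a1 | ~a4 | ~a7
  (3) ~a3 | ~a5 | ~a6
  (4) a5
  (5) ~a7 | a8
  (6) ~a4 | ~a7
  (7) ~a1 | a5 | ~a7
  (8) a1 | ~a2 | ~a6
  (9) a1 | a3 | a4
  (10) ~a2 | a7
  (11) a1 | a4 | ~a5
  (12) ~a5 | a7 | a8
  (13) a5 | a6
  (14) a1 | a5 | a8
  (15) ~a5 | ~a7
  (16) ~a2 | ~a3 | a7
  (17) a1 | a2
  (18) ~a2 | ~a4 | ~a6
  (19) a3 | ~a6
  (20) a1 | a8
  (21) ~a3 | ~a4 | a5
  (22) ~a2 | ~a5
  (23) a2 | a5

a1 = True; a2 = False; a3 = False; a4 = True; a5 = True; a6 = False; a7 = False; a8 = True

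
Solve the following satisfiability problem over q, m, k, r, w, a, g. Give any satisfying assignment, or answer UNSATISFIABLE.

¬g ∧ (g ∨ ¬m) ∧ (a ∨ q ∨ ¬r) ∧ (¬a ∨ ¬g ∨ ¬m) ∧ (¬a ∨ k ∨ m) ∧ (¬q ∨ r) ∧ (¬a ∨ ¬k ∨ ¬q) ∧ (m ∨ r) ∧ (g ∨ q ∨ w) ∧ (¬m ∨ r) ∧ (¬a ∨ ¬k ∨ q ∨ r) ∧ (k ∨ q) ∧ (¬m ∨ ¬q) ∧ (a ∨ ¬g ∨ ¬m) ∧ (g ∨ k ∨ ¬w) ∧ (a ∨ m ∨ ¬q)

q=F, m=F, k=T, r=T, w=T, a=T, g=F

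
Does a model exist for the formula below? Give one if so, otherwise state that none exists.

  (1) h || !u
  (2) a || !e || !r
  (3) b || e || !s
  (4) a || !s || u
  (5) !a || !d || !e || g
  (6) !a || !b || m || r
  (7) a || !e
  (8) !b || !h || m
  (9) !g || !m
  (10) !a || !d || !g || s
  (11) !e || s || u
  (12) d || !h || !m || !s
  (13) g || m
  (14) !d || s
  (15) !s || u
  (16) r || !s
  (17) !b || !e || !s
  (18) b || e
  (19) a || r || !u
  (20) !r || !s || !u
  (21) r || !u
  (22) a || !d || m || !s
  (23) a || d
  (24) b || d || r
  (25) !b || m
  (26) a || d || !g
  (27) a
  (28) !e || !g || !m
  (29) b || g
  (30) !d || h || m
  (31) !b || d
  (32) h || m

m = False, u = True, r = True, b = False, a = True, h = True, e = True, d = False, s = False, g = True

Unit clause (a) forces a = True.
Set m = False.
  then (g || m) forces g = True.
  then (!b || m) forces b = False.
  then (h || m) forces h = True.
  then (b || e) forces e = True.
Try u = False:
  (!e || s || u) forces s = True.
  clause (!s || u) is falsified — backtrack.
So u = True.
  then (r || !u) forces r = True.
  then (!r || !s || !u) forces s = False.
  then (!a || !d || !g || s) forces d = False.
All clauses satisfied.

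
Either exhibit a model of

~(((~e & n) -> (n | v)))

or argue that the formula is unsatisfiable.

Unsatisfiable — no assignment works.

Case n = True: the formula becomes ~((~e -> True)) = False.
Case n = False: the formula becomes ~((False -> v)) = False.
Both cases fail — unsatisfiable.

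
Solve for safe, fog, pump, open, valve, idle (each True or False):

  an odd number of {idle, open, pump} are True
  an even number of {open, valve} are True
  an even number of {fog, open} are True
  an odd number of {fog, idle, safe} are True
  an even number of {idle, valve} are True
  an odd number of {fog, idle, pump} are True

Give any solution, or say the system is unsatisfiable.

safe = True, fog = False, pump = True, open = False, valve = False, idle = False

{idle, open, pump}: 1 true → odd ✓
{open, valve}: 0 true → even ✓
{fog, open}: 0 true → even ✓
{fog, idle, safe}: 1 true → odd ✓
{idle, valve}: 0 true → even ✓
{fog, idle, pump}: 1 true → odd ✓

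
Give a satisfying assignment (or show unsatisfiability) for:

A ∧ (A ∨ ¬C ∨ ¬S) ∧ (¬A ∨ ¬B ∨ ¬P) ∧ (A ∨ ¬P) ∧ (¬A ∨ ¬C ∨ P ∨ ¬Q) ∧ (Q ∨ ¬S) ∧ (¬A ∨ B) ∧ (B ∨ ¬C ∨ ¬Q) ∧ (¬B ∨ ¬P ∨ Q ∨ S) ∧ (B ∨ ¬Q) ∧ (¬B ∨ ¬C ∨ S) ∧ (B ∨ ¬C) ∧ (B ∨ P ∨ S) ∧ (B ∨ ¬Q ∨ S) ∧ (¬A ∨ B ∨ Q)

A=T, B=T, P=F, C=F, S=F, Q=T

Unit clause (A) forces A = True.
In (¬A ∨ B) only B is left, so B = True.
In (¬A ∨ ¬B ∨ ¬P) only ¬P is left, so P = False.
Try C = True:
  (¬A ∨ ¬C ∨ P ∨ ¬Q) forces Q = False.
  (Q ∨ ¬S) forces S = False.
  clause (¬B ∨ ¬C ∨ S) is falsified — backtrack.
So C = False.
Set S = False.
Set Q = True.
All clauses satisfied.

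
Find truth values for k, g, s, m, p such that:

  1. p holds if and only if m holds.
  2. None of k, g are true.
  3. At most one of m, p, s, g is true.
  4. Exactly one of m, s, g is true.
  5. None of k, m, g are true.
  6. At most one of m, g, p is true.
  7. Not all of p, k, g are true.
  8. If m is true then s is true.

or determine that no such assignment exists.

k: False, g: False, s: True, m: False, p: False

  (1) p=F, m=F — same ✓
  (2) {k, g}: 0 true — none ✓
  (3) {m, p, s, g}: 1 true — at most one ✓
  (4) {m, s, g}: 1 true — exactly one ✓
  (5) {k, m, g}: 0 true — none ✓
  (6) {m, g, p}: 0 true — at most one ✓
  (7) {p, k, g}: 0/3 true — not all ✓
  (8) m=F ⇒ s: vacuous ✓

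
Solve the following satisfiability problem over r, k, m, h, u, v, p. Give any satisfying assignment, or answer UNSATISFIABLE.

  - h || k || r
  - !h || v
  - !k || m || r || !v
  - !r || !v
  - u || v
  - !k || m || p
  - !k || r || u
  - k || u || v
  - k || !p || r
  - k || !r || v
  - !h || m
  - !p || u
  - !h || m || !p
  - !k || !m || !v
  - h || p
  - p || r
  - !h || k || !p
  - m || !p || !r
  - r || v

Set r = True.
  then (!r || !v) forces v = False.
  then (u || v) forces u = True.
  then (k || !r || v) forces k = True.
  then (!h || v) forces h = False.
  then (h || p) forces p = True.
  then (m || !p || !r) forces m = True.
All clauses satisfied.

r = True; k = True; m = True; h = False; u = True; v = False; p = True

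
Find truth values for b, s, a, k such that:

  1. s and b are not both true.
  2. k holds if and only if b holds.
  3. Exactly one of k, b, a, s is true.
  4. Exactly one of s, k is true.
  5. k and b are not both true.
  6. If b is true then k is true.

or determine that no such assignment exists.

b = False, s = True, a = False, k = False

  (1) s=T, b=F — not both ✓
  (2) k=F, b=F — same ✓
  (3) {k, b, a, s}: 1 true — exactly one ✓
  (4) {s, k}: 1 true — exactly one ✓
  (5) k=F, b=F — not both ✓
  (6) b=F ⇒ k: vacuous ✓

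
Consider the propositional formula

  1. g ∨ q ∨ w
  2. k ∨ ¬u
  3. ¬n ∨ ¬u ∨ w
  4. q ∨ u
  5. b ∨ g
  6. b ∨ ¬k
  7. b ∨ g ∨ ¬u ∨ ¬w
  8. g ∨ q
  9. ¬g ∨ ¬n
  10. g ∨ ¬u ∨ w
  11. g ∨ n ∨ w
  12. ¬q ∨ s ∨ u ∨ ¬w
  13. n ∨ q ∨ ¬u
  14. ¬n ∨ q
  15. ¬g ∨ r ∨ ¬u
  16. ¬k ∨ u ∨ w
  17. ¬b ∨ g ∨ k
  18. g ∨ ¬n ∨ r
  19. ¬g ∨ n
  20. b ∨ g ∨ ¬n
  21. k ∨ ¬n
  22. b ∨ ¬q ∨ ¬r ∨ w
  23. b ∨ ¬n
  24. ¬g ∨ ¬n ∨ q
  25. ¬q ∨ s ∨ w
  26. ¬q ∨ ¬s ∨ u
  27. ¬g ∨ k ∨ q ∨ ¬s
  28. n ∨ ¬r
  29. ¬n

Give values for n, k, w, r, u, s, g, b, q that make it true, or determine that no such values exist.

n=F, k=T, w=T, r=F, u=T, s=T, g=F, b=T, q=T

Unit clause (¬n) forces n = False.
In (¬g ∨ n) only ¬g is left, so g = False.
In (n ∨ ¬r) only ¬r is left, so r = False.
In (b ∨ g) only b is left, so b = True.
In (g ∨ q) only q is left, so q = True.
In (g ∨ n ∨ w) only w is left, so w = True.
In (¬b ∨ g ∨ k) only k is left, so k = True.
Try u = False:
  (¬q ∨ s ∨ u ∨ ¬w) forces s = True.
  clause (¬q ∨ ¬s ∨ u) is falsified — backtrack.
So u = True.
Set s = True.
All clauses satisfied.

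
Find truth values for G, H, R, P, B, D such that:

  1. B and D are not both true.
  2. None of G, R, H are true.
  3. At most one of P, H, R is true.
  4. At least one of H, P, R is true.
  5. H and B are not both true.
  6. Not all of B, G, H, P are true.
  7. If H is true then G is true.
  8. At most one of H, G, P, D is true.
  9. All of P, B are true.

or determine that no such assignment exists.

G=F, H=F, R=F, P=T, B=T, D=F

  (1) B=T, D=F — not both ✓
  (2) {G, R, H}: 0 true — none ✓
  (3) {P, H, R}: 1 true — at most one ✓
  (4) {H, P, R}: 1 true — at least one ✓
  (5) H=F, B=T — not both ✓
  (6) {B, G, H, P}: 2/4 true — not all ✓
  (7) H=F ⇒ G: vacuous ✓
  (8) {H, G, P, D}: 1 true — at most one ✓
  (9) {P, B}: all 2 true ✓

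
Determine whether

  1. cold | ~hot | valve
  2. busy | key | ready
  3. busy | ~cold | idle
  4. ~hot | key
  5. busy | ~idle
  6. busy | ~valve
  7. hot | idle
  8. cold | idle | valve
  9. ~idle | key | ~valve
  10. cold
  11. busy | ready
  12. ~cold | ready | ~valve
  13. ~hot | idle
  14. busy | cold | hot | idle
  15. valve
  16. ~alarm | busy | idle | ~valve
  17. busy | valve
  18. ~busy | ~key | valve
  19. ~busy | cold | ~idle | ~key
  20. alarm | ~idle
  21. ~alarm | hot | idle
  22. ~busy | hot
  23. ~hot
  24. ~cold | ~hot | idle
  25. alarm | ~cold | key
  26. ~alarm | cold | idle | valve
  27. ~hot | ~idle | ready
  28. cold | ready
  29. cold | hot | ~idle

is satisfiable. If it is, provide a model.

UNSATISFIABLE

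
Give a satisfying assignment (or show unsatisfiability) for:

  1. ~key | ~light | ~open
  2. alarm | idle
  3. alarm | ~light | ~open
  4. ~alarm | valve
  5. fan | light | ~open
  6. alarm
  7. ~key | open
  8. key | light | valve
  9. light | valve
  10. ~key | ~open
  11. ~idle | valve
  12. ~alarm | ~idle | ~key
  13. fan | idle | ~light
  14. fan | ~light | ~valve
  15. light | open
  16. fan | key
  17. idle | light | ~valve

key = False, open = False, light = True, alarm = True, fan = True, valve = True, idle = True

Unit clause (alarm) forces alarm = True.
In (~alarm | valve) only valve is left, so valve = True.
Try key = True:
  (~key | open) forces open = True.
  clause (~key | ~open) is falsified — backtrack.
So key = False.
  then (fan | key) forces fan = True.
Set open = False.
  then (light | open) forces light = True.
Set idle = True.
All clauses satisfied.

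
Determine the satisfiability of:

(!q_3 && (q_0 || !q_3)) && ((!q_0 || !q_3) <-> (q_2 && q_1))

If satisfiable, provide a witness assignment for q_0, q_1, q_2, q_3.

q_0 = False, q_1 = True, q_2 = True, q_3 = False

  !q_3 && (q_0 || !q_3) = True
    !q_3 = True
    q_0 || !q_3 = True
      !q_3 = True
  (!q_0 || !q_3) <-> (q_2 && q_1) = True
    !q_0 || !q_3 = True
      !q_0 = True
      !q_3 = True
    q_2 && q_1 = True
Both conjuncts True, so the formula holds.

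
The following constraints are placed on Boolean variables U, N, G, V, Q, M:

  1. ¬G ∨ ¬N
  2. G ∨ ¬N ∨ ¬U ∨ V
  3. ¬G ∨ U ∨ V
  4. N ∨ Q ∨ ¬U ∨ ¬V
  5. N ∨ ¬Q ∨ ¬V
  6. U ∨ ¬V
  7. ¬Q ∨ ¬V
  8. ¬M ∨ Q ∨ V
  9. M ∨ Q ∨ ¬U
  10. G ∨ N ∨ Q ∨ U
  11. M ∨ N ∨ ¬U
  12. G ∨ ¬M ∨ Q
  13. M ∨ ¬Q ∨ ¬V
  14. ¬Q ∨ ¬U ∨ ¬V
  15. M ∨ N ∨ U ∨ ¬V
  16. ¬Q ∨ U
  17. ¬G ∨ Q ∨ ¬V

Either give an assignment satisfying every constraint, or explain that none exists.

U = True; N = False; G = True; V = False; Q = True; M = True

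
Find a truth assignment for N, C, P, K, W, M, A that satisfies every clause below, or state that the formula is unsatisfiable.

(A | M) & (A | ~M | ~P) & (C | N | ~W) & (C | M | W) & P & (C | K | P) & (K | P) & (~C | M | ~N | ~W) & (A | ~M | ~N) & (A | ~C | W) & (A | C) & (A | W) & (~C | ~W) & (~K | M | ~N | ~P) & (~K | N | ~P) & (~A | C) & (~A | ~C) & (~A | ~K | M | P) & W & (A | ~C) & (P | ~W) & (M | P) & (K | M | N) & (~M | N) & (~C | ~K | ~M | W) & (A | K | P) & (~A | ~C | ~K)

Case C = True:
  (P) forces P = True.
  (~C | ~W) forces W = False.
  Clause (W) is falsified — contradiction.
Case C = False:
  (P) forces P = True.
  (A | C) forces A = True.
  Clause (~A | C) is falsified — contradiction.
Both cases fail, so the formula is unsatisfiable.

Unsatisfiable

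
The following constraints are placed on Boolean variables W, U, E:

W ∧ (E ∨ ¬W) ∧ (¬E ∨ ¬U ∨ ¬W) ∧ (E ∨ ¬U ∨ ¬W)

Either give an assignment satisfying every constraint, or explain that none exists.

Unit clause (W) forces W = True.
In (E ∨ ¬W) only E is left, so E = True.
In (¬E ∨ ¬U ∨ ¬W) only ¬U is left, so U = False.
Check each clause:
  (W): W holds.
  (E ∨ ¬W): E holds.
  (¬E ∨ ¬U ∨ ¬W): ¬U holds.
  (E ∨ ¬U ∨ ¬W): E holds.
All clauses satisfied.

W = True, U = False, E = True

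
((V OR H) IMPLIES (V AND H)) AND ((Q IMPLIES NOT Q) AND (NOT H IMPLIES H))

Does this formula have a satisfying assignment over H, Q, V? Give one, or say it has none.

H = True, Q = False, V = True

  (V OR H) IMPLIES (V AND H) = True
    V OR H = True
    V AND H = True
  (Q IMPLIES NOT Q) AND (NOT H IMPLIES H) = True
    Q IMPLIES NOT Q = True
      NOT Q = True
    NOT H IMPLIES H = True
      NOT H = False
Both conjuncts True, so the formula holds.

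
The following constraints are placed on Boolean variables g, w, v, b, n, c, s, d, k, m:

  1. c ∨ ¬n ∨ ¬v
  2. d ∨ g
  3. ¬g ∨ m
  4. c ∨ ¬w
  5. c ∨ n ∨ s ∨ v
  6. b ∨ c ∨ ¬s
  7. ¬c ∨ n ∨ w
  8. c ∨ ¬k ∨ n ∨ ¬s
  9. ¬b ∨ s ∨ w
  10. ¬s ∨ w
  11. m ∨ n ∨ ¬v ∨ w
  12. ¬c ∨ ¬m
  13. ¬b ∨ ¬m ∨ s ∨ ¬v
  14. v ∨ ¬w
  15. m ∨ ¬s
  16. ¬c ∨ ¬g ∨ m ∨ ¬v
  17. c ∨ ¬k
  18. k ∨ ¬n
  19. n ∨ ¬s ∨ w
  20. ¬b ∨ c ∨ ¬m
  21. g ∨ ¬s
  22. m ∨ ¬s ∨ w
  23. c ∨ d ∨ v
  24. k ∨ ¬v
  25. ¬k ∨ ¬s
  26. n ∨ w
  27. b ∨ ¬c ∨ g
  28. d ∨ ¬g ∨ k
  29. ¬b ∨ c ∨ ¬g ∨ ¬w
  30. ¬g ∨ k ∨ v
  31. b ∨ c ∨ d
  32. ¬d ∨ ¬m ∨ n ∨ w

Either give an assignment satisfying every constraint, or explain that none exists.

g = False; w = True; v = True; b = True; n = True; c = True; s = False; d = True; k = True; m = False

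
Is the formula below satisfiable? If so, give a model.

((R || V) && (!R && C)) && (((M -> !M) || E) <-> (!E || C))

R = False, E = True, C = True, V = True, M = True

  (R || V) && (!R && C) = True
    R || V = True
    !R && C = True
      !R = True
  ((M -> !M) || E) <-> (!E || C) = True
    (M -> !M) || E = True
      M -> !M = False
        !M = False
    !E || C = True
      !E = False
Both conjuncts True, so the formula holds.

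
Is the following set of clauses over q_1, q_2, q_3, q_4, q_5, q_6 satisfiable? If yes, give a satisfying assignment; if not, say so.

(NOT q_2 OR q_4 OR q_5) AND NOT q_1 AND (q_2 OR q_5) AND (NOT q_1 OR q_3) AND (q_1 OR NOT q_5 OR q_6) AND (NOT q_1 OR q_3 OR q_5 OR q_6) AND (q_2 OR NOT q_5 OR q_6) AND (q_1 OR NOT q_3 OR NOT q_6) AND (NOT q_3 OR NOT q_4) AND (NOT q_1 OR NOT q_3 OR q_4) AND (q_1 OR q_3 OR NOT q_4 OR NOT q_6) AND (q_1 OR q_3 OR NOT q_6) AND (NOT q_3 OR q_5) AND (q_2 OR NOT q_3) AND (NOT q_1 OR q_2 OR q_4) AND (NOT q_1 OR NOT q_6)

Unit clause (NOT q_1) forces q_1 = False.
Try q_2 = False:
  (q_2 OR q_5) forces q_5 = True.
  (q_1 OR NOT q_5 OR q_6) forces q_6 = True.
  (q_1 OR NOT q_3 OR NOT q_6) forces q_3 = False.
  clause (q_1 OR q_3 OR NOT q_6) is falsified — backtrack.
So q_2 = True.
Set q_3 = False.
  then (q_1 OR q_3 OR NOT q_6) forces q_6 = False.
  then (q_1 OR NOT q_5 OR q_6) forces q_5 = False.
  then (NOT q_2 OR q_4 OR q_5) forces q_4 = True.
All clauses satisfied.

q_1 = False, q_2 = True, q_3 = False, q_4 = True, q_5 = False, q_6 = False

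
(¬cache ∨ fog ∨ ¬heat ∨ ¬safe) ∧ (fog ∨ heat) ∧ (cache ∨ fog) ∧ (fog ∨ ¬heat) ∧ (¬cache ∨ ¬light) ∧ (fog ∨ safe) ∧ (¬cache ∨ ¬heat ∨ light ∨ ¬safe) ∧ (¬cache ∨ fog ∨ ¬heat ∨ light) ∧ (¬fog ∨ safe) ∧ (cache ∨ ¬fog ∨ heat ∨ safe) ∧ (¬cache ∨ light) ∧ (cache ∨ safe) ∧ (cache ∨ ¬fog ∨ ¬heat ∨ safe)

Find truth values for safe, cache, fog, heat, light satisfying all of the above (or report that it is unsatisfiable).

safe = True; cache = False; fog = True; heat = True; light = False

Set safe = True.
Try cache = True:
  (¬cache ∨ ¬light) forces light = False.
  clause (¬cache ∨ light) is falsified — backtrack.
So cache = False.
  then (cache ∨ fog) forces fog = True.
Set heat = True.
Set light = False.
All clauses satisfied.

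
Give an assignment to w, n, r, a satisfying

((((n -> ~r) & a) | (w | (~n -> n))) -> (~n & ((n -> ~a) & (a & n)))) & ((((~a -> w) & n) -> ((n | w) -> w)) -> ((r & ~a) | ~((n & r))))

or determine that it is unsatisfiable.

w=F, n=F, r=F, a=F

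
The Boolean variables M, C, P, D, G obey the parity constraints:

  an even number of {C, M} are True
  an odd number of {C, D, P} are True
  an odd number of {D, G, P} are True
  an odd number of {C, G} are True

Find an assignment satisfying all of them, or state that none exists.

UNSATISFIABLE

Adding constraints 2, 3, 4 mod 2: every variable appears an even number of times on the left, so the left side is 0.
But the right sides sum to 1 (mod 2). 0 ≠ 1 — the system is inconsistent.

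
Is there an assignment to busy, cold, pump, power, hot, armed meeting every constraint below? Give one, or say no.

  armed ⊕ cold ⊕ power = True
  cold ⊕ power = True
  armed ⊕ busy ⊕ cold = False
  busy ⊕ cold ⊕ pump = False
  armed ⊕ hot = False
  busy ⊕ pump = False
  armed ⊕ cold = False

busy = False, cold = False, pump = False, power = True, hot = False, armed = False

armed ⊕ cold ⊕ power = F ⊕ F ⊕ T = True ✓
cold ⊕ power = F ⊕ T = True ✓
armed ⊕ busy ⊕ cold = F ⊕ F ⊕ F = False ✓
busy ⊕ cold ⊕ pump = F ⊕ F ⊕ F = False ✓
armed ⊕ hot = F ⊕ F = False ✓
busy ⊕ pump = F ⊕ F = False ✓
armed ⊕ cold = F ⊕ F = False ✓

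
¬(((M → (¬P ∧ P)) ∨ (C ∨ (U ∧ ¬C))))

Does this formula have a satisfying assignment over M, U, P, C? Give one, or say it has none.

M: True, U: False, P: False, C: False

  ¬(((M → (¬P ∧ P)) ∨ (C ∨ (U ∧ ¬C)))) = True
    (M → (¬P ∧ P)) ∨ (C ∨ (U ∧ ¬C)) = False
      M → (¬P ∧ P) = False
        ¬P ∧ P = False
          ¬P = True
      C ∨ (U ∧ ¬C) = False
        U ∧ ¬C = False
          ¬C = True
The formula evaluates to True.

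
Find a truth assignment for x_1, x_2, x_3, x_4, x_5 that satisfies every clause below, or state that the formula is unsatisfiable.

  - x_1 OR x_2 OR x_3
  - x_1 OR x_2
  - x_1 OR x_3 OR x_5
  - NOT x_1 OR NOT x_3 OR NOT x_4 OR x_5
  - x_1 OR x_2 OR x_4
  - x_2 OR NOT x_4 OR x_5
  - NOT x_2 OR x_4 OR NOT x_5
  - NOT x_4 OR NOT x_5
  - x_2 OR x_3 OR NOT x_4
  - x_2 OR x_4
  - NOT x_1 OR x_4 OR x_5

x_1: False; x_2: True; x_3: True; x_4: False; x_5: False

Set x_1 = False.
  then (x_1 OR x_2) forces x_2 = True.
Try x_3 = False:
  (x_1 OR x_3 OR x_5) forces x_5 = True.
  (NOT x_2 OR x_4 OR NOT x_5) forces x_4 = True.
  clause (NOT x_4 OR NOT x_5) is falsified — backtrack.
So x_3 = True.
Set x_4 = False.
  then (NOT x_2 OR x_4 OR NOT x_5) forces x_5 = False.
All clauses satisfied.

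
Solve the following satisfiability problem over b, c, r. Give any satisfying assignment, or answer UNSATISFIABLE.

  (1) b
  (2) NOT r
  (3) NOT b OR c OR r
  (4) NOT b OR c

Unit clause (b) forces b = True.
Unit clause (NOT r) forces r = False.
In (NOT b OR c OR r) only c is left, so c = True.
Check each clause:
  (b): b holds.
  (NOT r): NOT r holds.
  (NOT b OR c OR r): c holds.
  (NOT b OR c): c holds.
All clauses satisfied.

b: True, c: True, r: False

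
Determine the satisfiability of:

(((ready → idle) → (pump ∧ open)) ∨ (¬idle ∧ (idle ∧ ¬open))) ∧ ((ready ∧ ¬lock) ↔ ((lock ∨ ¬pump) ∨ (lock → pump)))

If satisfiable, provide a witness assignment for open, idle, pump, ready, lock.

open: True, idle: True, pump: True, ready: True, lock: False

  ((ready → idle) → (pump ∧ open)) ∨ (¬idle ∧ (idle ∧ ¬open)) = True
    (ready → idle) → (pump ∧ open) = True
      ready → idle = True
      pump ∧ open = True
    ¬idle ∧ (idle ∧ ¬open) = False
      ¬idle = False
      idle ∧ ¬open = False
        ¬open = False
  (ready ∧ ¬lock) ↔ ((lock ∨ ¬pump) ∨ (lock → pump)) = True
    ready ∧ ¬lock = True
      ¬lock = True
    (lock ∨ ¬pump) ∨ (lock → pump) = True
      lock ∨ ¬pump = False
        ¬pump = False
      lock → pump = True
Both conjuncts True, so the formula holds.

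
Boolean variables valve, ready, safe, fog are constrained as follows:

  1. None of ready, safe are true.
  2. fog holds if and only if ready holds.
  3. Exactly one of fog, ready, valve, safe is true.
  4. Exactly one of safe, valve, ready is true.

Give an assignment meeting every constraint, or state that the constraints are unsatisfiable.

valve = True; ready = False; safe = False; fog = False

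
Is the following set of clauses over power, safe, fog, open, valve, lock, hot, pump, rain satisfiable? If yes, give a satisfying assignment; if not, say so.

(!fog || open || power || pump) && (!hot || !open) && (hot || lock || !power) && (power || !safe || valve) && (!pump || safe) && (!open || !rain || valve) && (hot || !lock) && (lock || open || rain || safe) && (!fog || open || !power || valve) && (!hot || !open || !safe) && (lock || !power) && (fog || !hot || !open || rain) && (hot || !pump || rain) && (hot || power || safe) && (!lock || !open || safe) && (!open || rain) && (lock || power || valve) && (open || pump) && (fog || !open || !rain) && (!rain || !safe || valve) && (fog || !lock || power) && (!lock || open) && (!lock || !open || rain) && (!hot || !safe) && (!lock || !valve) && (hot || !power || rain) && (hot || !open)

power: False, safe: True, fog: False, open: False, valve: True, lock: False, hot: False, pump: True, rain: True

Try power = True:
  (lock || !power) forces lock = True.
  (hot || !lock) forces hot = True.
  (!hot || !open) forces open = False.
  clause (!lock || open) is falsified — backtrack.
So power = False.
Try safe = False:
  (!pump || safe) forces pump = False.
  (hot || power || safe) forces hot = True.
  (!hot || !open) forces open = False.
  clause (open || pump) is falsified — backtrack.
So safe = True.
  then (power || !safe || valve) forces valve = True.
  then (!hot || !safe) forces hot = False.
  then (!lock || !valve) forces lock = False.
  then (hot || !open) forces open = False.
  then (open || pump) forces pump = True.
  then (hot || !pump || rain) forces rain = True.
Set fog = False.
All clauses satisfied.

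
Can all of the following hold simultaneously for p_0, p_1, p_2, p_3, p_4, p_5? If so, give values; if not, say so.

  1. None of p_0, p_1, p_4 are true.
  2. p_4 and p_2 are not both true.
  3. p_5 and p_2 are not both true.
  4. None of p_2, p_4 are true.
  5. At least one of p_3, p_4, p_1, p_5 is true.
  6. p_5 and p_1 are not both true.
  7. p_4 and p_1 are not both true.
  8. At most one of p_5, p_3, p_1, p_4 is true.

p_0 = False; p_1 = False; p_2 = False; p_3 = False; p_4 = False; p_5 = True

  (1) {p_0, p_1, p_4}: 0 true — none ✓
  (2) p_4=F, p_2=F — not both ✓
  (3) p_5=T, p_2=F — not both ✓
  (4) {p_2, p_4}: 0 true — none ✓
  (5) {p_3, p_4, p_1, p_5}: 1 true — at least one ✓
  (6) p_5=T, p_1=F — not both ✓
  (7) p_4=F, p_1=F — not both ✓
  (8) {p_5, p_3, p_1, p_4}: 1 true — at most one ✓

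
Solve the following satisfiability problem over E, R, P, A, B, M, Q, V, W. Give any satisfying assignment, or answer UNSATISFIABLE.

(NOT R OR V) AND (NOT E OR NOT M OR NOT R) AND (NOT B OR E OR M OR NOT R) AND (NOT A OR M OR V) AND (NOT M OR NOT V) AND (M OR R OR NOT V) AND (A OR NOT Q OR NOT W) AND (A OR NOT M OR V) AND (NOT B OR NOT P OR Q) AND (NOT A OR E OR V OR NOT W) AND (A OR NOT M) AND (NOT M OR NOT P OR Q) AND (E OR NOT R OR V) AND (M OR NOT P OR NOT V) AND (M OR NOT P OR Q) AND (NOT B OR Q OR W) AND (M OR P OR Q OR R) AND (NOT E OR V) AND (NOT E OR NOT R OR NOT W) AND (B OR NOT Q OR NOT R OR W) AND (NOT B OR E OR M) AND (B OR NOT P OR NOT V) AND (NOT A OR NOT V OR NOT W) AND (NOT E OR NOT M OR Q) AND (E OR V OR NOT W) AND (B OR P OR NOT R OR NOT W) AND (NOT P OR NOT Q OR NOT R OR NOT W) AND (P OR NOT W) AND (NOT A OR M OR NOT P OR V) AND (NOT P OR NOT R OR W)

E = True; R = True; P = False; A = False; B = True; M = False; Q = True; V = True; W = False

Set E = True.
  then (NOT E OR V) forces V = True.
  then (NOT M OR NOT V) forces M = False.
  then (M OR R OR NOT V) forces R = True.
  then (M OR NOT P OR NOT V) forces P = False.
  then (NOT E OR NOT R OR NOT W) forces W = False.
Set A = False.
Set B = True.
  then (NOT B OR Q OR W) forces Q = True.
All clauses satisfied.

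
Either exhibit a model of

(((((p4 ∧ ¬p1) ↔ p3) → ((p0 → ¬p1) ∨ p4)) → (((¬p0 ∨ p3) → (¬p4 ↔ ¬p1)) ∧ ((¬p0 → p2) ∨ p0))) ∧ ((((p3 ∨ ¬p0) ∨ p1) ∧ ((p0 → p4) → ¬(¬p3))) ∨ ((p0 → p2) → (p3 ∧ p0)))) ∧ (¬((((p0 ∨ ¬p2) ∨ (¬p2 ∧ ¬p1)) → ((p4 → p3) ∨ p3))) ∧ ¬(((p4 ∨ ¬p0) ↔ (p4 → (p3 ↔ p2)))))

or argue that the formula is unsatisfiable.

Case p4 = True: the formula simplifies to ((((¬p0 ∨ p3) → p1) ∧ ((¬p0 → p2) ∨ p0)) ∧ ((((p3 ∨ ¬p0) ∨ p1) ∧ ¬(¬p3)) ∨ ((p0 → p2) → (p3 ∧ p0)))) ∧ (¬((((p0 ∨ ¬p2) ∨ (¬p2 ∧ ¬p1)) → (p3 ∨ p3))) ∧ ¬((p3 ↔ p2))).
  p3 = True: the conjunct ¬((((p0 ∨ ¬p2) ∨ (¬p2 ∧ ¬p1)) → (p3 ∨ p3))) becomes ¬((((p0 ∨ ¬p2) ∨ (¬p2 ∧ ¬p1)) → True)) = False.
  p3 = False: simplifies to (((¬p0 → p1) ∧ ((¬p0 → p2) ∨ p0)) ∧ ¬((p0 → p2))) ∧ (¬(¬(((p0 ∨ ¬p2) ∨ (¬p2 ∧ ¬p1)))) ∧ ¬(¬p2)).
    p2 = True: the conjunct ¬((p0 → p2)) becomes ¬((p0 → True)) = False.
    p2 = False: the conjunct ¬(¬p2) becomes ¬(¬False) = False.
Case p4 = False: the conjunct ¬((((p0 ∨ ¬p2) ∨ (¬p2 ∧ ¬p1)) → ((p4 → p3) ∨ p3))) becomes ¬((((p0 ∨ ¬p2) ∨ (¬p2 ∧ ¬p1)) → True)) = False.
Both cases fail — unsatisfiable.

UNSATISFIABLE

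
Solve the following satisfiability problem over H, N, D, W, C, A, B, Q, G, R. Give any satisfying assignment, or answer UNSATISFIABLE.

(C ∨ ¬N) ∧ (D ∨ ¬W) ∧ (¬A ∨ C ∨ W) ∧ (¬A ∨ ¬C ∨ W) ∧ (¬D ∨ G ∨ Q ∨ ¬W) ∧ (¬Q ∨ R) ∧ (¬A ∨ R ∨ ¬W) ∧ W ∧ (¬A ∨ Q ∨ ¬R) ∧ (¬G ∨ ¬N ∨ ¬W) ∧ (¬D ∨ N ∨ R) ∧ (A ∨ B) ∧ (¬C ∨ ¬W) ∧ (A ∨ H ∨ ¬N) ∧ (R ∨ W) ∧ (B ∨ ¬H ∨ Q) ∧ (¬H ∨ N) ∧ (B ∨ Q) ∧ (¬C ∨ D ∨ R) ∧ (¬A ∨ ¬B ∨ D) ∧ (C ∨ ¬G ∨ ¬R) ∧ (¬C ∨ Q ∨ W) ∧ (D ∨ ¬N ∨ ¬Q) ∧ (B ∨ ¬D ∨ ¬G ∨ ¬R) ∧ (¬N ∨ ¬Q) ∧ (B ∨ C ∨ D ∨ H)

H=F; N=F; D=T; W=T; C=F; A=T; B=F; Q=T; G=F; R=T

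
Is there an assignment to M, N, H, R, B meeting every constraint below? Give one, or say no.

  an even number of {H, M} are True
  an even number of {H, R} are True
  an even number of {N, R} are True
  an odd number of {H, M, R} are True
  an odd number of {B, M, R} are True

M = True, N = True, H = True, R = True, B = True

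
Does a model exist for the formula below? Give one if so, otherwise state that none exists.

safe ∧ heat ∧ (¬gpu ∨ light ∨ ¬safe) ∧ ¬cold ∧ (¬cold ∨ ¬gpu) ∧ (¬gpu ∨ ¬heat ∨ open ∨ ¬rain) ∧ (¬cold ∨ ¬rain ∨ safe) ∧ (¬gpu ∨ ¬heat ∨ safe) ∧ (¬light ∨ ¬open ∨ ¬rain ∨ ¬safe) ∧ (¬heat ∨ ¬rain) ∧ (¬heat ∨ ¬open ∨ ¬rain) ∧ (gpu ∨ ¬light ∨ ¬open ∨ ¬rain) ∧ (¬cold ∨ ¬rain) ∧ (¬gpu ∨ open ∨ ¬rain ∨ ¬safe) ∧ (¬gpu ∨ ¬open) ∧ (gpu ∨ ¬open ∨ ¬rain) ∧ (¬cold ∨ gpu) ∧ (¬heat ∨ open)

heat: True, safe: True, cold: False, light: True, rain: False, open: True, gpu: False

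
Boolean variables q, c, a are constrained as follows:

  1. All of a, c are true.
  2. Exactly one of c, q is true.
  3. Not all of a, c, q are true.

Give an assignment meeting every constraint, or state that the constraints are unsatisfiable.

q=F, c=T, a=T

  (1) {a, c}: all 2 true ✓
  (2) {c, q}: 1 true — exactly one ✓
  (3) {a, c, q}: 2/3 true — not all ✓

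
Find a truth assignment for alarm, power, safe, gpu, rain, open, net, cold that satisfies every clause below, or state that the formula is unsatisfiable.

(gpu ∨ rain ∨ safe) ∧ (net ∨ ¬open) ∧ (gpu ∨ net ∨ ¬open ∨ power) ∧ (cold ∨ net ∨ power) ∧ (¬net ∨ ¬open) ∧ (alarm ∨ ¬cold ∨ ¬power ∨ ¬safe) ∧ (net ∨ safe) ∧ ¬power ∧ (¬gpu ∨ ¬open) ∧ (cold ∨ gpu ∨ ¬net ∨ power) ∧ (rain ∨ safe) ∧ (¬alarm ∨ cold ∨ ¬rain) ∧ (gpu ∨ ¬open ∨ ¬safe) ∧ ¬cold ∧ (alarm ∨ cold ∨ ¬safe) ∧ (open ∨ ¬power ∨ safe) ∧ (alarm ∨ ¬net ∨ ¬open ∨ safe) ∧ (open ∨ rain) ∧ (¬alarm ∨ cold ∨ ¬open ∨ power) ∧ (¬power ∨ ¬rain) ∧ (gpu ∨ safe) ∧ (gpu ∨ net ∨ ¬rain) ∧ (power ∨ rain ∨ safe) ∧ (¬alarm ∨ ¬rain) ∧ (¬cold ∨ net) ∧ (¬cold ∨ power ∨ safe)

alarm = False, power = False, safe = False, gpu = True, rain = True, open = False, net = True, cold = False

Unit clause (¬power) forces power = False.
Unit clause (¬cold) forces cold = False.
In (cold ∨ net ∨ power) only net is left, so net = True.
In (¬net ∨ ¬open) only ¬open is left, so open = False.
In (cold ∨ gpu ∨ ¬net ∨ power) only gpu is left, so gpu = True.
In (open ∨ rain) only rain is left, so rain = True.
In (¬alarm ∨ ¬rain) only ¬alarm is left, so alarm = False.
In (alarm ∨ cold ∨ ¬safe) only ¬safe is left, so safe = False.
All clauses satisfied.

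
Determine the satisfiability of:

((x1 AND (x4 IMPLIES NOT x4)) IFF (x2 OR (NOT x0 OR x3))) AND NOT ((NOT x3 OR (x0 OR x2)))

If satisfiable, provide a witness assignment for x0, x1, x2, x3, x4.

x0 = False, x1 = True, x2 = False, x3 = True, x4 = False

  (x1 AND (x4 IMPLIES NOT x4)) IFF (x2 OR (NOT x0 OR x3)) = True
    x1 AND (x4 IMPLIES NOT x4) = True
      x4 IMPLIES NOT x4 = True
        NOT x4 = True
    x2 OR (NOT x0 OR x3) = True
      NOT x0 OR x3 = True
        NOT x0 = True
  NOT ((NOT x3 OR (x0 OR x2))) = True
    NOT x3 OR (x0 OR x2) = False
      NOT x3 = False
      x0 OR x2 = False
Both conjuncts True, so the formula holds.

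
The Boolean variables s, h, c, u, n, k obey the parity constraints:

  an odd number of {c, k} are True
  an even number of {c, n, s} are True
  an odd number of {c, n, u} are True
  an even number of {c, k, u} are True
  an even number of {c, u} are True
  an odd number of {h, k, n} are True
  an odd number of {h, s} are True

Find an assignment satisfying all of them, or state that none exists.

Adding constraints 1, 2, 6, 7 mod 2: every variable appears an even number of times on the left, so the left side is 0.
But the right sides sum to 1 (mod 2). 0 ≠ 1 — the system is inconsistent.

The formula is unsatisfiable.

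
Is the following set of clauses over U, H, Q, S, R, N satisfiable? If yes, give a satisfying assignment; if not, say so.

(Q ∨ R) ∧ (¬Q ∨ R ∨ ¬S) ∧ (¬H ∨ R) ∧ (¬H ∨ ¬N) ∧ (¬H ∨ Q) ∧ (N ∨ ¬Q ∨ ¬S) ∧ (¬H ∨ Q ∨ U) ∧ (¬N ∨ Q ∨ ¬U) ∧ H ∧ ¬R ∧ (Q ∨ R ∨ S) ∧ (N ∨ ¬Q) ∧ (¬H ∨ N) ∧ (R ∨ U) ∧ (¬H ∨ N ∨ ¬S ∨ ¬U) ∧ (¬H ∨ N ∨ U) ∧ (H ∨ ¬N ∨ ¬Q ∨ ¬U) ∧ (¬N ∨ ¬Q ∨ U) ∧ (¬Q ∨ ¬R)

Case H = True:
  (¬H ∨ R) forces R = True.
  Clause (¬R) is falsified — contradiction.
Case H = False:
  Clause (H) is falsified — contradiction.
Both cases fail, so the formula is unsatisfiable.

Unsatisfiable — no assignment works.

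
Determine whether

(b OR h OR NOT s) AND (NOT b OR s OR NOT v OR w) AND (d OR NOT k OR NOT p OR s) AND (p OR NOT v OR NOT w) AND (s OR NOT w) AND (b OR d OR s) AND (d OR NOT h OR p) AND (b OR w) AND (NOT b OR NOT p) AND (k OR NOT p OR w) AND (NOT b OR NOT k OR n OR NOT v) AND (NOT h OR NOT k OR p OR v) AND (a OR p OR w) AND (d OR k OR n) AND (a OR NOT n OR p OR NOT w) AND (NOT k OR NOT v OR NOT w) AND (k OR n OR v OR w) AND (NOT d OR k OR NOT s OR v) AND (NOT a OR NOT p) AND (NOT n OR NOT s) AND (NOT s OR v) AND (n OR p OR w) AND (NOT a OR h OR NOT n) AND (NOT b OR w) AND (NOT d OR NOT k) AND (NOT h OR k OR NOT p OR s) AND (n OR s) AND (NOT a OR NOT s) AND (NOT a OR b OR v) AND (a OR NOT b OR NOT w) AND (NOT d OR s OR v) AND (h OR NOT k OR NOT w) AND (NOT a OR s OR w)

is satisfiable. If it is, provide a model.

s: True, k: False, d: True, b: False, a: False, v: True, h: True, p: True, n: False, w: True

Try s = False:
  (s OR NOT w) forces w = False.
  (b OR w) forces b = True.
  clause (NOT b OR w) is falsified — backtrack.
So s = True.
  then (NOT n OR NOT s) forces n = False.
  then (NOT s OR v) forces v = True.
  then (NOT a OR NOT s) forces a = False.
Set k = False.
  then (d OR k OR n) forces d = True.
Try b = True:
  (NOT b OR NOT p) forces p = False.
  (p OR NOT v OR NOT w) forces w = False.
  clause (a OR p OR w) is falsified — backtrack.
So b = False.
  then (b OR h OR NOT s) forces h = True.
  then (b OR w) forces w = True.
  then (p OR NOT v OR NOT w) forces p = True.
All clauses satisfied.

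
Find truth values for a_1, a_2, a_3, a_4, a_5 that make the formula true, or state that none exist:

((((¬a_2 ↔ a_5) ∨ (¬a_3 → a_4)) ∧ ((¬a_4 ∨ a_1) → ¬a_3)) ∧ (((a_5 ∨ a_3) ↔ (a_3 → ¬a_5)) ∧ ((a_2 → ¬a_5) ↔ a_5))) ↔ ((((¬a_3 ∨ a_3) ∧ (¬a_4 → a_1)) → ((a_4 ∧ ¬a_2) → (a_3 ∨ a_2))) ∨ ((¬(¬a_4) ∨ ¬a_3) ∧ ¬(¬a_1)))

a_1 = True, a_2 = False, a_3 = False, a_4 = True, a_5 = True

  ((((¬a_2 ↔ a_5) ∨ (¬a_3 → a_4)) ∧ ((¬a_4 ∨ a_1) → ¬a_3)) ∧ (((a_5 ∨ a_3) ↔ (a_3 → ¬a_5)) ∧ ((a_2 → ¬a_5) ↔ a_5))) ↔ ((((¬a_3 ∨ a_3) ∧ (¬a_4 → a_1)) → ((a_4 ∧ ¬a_2) → (a_3 ∨ a_2))) ∨ ((¬(¬a_4) ∨ ¬a_3) ∧ ¬(¬a_1))) = True
    (((¬a_2 ↔ a_5) ∨ (¬a_3 → a_4)) ∧ ((¬a_4 ∨ a_1) → ¬a_3)) ∧ (((a_5 ∨ a_3) ↔ (a_3 → ¬a_5)) ∧ ((a_2 → ¬a_5) ↔ a_5)) = True
      ((¬a_2 ↔ a_5) ∨ (¬a_3 → a_4)) ∧ ((¬a_4 ∨ a_1) → ¬a_3) = True
        (¬a_2 ↔ a_5) ∨ (¬a_3 → a_4) = True
          ¬a_2 ↔ a_5 = True
            ¬a_2 = True
          ¬a_3 → a_4 = True
            ¬a_3 = True
        (¬a_4 ∨ a_1) → ¬a_3 = True
          ¬a_4 ∨ a_1 = True
            ¬a_4 = False
          ¬a_3 = True
      ((a_5 ∨ a_3) ↔ (a_3 → ¬a_5)) ∧ ((a_2 → ¬a_5) ↔ a_5) = True
        (a_5 ∨ a_3) ↔ (a_3 → ¬a_5) = True
          a_5 ∨ a_3 = True
          a_3 → ¬a_5 = True
            ¬a_5 = False
        (a_2 → ¬a_5) ↔ a_5 = True
          a_2 → ¬a_5 = True
            ¬a_5 = False
    (((¬a_3 ∨ a_3) ∧ (¬a_4 → a_1)) → ((a_4 ∧ ¬a_2) → (a_3 ∨ a_2))) ∨ ((¬(¬a_4) ∨ ¬a_3) ∧ ¬(¬a_1)) = True
      ((¬a_3 ∨ a_3) ∧ (¬a_4 → a_1)) → ((a_4 ∧ ¬a_2) → (a_3 ∨ a_2)) = False
        (¬a_3 ∨ a_3) ∧ (¬a_4 → a_1) = True
          ¬a_3 ∨ a_3 = True
            ¬a_3 = True
          ¬a_4 → a_1 = True
            ¬a_4 = False
        (a_4 ∧ ¬a_2) → (a_3 ∨ a_2) = False
          a_4 ∧ ¬a_2 = True
            ¬a_2 = True
          a_3 ∨ a_2 = False
      (¬(¬a_4) ∨ ¬a_3) ∧ ¬(¬a_1) = True
        ¬(¬a_4) ∨ ¬a_3 = True
          ¬(¬a_4) = True
            ¬a_4 = False
          ¬a_3 = True
        ¬(¬a_1) = True
          ¬a_1 = False
The formula evaluates to True.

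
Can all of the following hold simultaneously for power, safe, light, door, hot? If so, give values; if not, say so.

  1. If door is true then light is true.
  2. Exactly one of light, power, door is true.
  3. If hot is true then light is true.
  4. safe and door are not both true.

power = False, safe = False, light = True, door = False, hot = False

  (1) door=F ⇒ light: vacuous ✓
  (2) {light, power, door}: 1 true — exactly one ✓
  (3) hot=F ⇒ light: vacuous ✓
  (4) safe=F, door=F — not both ✓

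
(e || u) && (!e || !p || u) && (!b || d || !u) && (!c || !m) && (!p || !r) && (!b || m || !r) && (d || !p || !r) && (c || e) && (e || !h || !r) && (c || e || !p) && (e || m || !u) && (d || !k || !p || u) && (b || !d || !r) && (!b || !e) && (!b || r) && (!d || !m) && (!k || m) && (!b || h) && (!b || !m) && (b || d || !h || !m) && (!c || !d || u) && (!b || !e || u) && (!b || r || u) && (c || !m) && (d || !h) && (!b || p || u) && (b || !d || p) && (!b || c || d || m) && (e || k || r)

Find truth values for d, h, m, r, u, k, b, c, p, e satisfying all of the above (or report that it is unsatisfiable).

Set d = False.
  then (d || !h) forces h = False.
  then (!b || h) forces b = False.
Try m = True:
  (!c || !m) forces c = False.
  clause (c || !m) is falsified — backtrack.
So m = False.
  then (!k || m) forces k = False.
Set r = False.
  then (e || k || r) forces e = True.
Set u = True.
Set c = True.
Set p = True.
All clauses satisfied.

d = False, h = False, m = False, r = False, u = True, k = False, b = False, c = True, p = True, e = True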